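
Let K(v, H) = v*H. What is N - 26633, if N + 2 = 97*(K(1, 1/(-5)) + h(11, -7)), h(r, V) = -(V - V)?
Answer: -133272/5 ≈ -26654.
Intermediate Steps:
h(r, V) = 0 (h(r, V) = -1*0 = 0)
K(v, H) = H*v
N = -107/5 (N = -2 + 97*(1/(-5) + 0) = -2 + 97*(-⅕*1 + 0) = -2 + 97*(-⅕ + 0) = -2 + 97*(-⅕) = -2 - 97/5 = -107/5 ≈ -21.400)
N - 26633 = -107/5 - 26633 = -133272/5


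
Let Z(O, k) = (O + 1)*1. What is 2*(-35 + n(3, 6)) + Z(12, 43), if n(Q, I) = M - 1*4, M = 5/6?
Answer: -190/3 ≈ -63.333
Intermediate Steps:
Z(O, k) = 1 + O (Z(O, k) = (1 + O)*1 = 1 + O)
M = 5/6 (M = 5*(1/6) = 5/6 ≈ 0.83333)
n(Q, I) = -19/6 (n(Q, I) = 5/6 - 1*4 = 5/6 - 4 = -19/6)
2*(-35 + n(3, 6)) + Z(12, 43) = 2*(-35 - 19/6) + (1 + 12) = 2*(-229/6) + 13 = -229/3 + 13 = -190/3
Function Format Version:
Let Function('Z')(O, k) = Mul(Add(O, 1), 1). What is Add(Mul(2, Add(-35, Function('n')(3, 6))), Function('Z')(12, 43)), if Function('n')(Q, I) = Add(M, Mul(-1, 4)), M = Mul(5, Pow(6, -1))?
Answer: Rational(-190, 3) ≈ -63.333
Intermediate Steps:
Function('Z')(O, k) = Add(1, O) (Function('Z')(O, k) = Mul(Add(1, O), 1) = Add(1, O))
M = Rational(5, 6) (M = Mul(5, Rational(1, 6)) = Rational(5, 6) ≈ 0.83333)
Function('n')(Q, I) = Rational(-19, 6) (Function('n')(Q, I) = Add(Rational(5, 6), Mul(-1, 4)) = Add(Rational(5, 6), -4) = Rational(-19, 6))
Add(Mul(2, Add(-35, Function('n')(3, 6))), Function('Z')(12, 43)) = Add(Mul(2, Add(-35, Rational(-19, 6))), Add(1, 12)) = Add(Mul(2, Rational(-229, 6)), 13) = Add(Rational(-229, 3), 13) = Rational(-190, 3)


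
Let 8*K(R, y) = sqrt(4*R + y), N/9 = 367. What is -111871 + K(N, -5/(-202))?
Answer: -111871 + sqrt(539103458)/1616 ≈ -1.1186e+5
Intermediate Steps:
N = 3303 (N = 9*367 = 3303)
K(R, y) = sqrt(y + 4*R)/8 (K(R, y) = sqrt(4*R + y)/8 = sqrt(y + 4*R)/8)
-111871 + K(N, -5/(-202)) = -111871 + sqrt(-5/(-202) + 4*3303)/8 = -111871 + sqrt(-5*(-1/202) + 13212)/8 = -111871 + sqrt(5/202 + 13212)/8 = -111871 + sqrt(2668829/202)/8 = -111871 + (sqrt(539103458)/202)/8 = -111871 + sqrt(539103458)/1616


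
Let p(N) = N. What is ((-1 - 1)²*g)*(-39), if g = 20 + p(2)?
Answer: -3432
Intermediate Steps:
g = 22 (g = 20 + 2 = 22)
((-1 - 1)²*g)*(-39) = ((-1 - 1)²*22)*(-39) = ((-2)²*22)*(-39) = (4*22)*(-39) = 88*(-39) = -3432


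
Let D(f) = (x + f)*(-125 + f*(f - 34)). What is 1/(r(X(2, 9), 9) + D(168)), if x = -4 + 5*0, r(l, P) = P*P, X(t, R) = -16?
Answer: 1/3671549 ≈ 2.7236e-7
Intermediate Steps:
r(l, P) = P**2
x = -4 (x = -4 + 0 = -4)
D(f) = (-125 + f*(-34 + f))*(-4 + f) (D(f) = (-4 + f)*(-125 + f*(f - 34)) = (-4 + f)*(-125 + f*(-34 + f)) = (-125 + f*(-34 + f))*(-4 + f))
1/(r(X(2, 9), 9) + D(168)) = 1/(9**2 + (500 + 168**3 - 38*168**2 + 11*168)) = 1/(81 + (500 + 4741632 - 38*28224 + 1848)) = 1/(81 + (500 + 4741632 - 1072512 + 1848)) = 1/(81 + 3671468) = 1/3671549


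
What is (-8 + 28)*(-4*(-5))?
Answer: 400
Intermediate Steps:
(-8 + 28)*(-4*(-5)) = 20*20 = 400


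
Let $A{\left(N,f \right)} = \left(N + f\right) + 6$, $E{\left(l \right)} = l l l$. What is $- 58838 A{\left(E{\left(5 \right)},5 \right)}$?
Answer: $-8001968$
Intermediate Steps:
$E{\left(l \right)} = l^{3}$ ($E{\left(l \right)} = l^{2} l = l^{3}$)
$A{\left(N,f \right)} = 6 + N + f$
$- 58838 A{\left(E{\left(5 \right)},5 \right)} = - 58838 \left(6 + 5^{3} + 5\right) = - 58838 \left(6 + 125 + 5\right) = \left(-58838\right) 136 = -8001968$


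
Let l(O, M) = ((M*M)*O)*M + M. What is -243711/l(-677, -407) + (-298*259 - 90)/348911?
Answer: -3526992338114609/15925260826409044 ≈ -0.22147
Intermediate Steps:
l(O, M) = M + O*M**3 (l(O, M) = (M**2*O)*M + M = (O*M**2)*M + M = O*M**3 + M = M + O*M**3)
-243711/l(-677, -407) + (-298*259 - 90)/348911 = -243711/(-407 - 677*(-407)**3) + (-298*259 - 90)/348911 = -243711/(-407 - 677*(-67419143)) + (-77182 - 90)*(1/348911) = -243711/(-407 + 45642759811) - 77272*1/348911 = -243711/45642759404 - 77272/348911 = -3526992338114609/15925260826409044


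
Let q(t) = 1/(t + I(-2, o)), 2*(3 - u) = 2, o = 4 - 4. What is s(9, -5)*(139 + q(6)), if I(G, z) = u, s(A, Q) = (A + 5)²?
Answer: 54537/2 ≈ 27269.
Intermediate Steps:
o = 0
s(A, Q) = (5 + A)²
u = 2 (u = 3 - ½*2 = 3 - 1 = 2)
I(G, z) = 2
q(t) = 1/(2 + t) (q(t) = 1/(t + 2) = 1/(2 + t))
s(9, -5)*(139 + q(6)) = (5 + 9)²*(139 + 1/(2 + 6)) = 14²*(139 + 1/8) = 196*(139 + ⅛) = 196*(1113/8) = 54537/2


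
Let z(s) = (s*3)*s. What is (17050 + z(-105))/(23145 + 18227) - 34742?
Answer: -1437295899/41372 ≈ -34741.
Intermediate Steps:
z(s) = 3*s² (z(s) = (3*s)*s = 3*s²)
(17050 + z(-105))/(23145 + 18227) - 34742 = (17050 + 3*(-105)²)/(23145 + 18227) - 34742 = (17050 + 3*11025)/41372 - 34742 = (17050 + 33075)*(1/41372) - 34742 = 50125*(1/41372) - 34742 = 50125/41372 - 34742 = -1437295899/41372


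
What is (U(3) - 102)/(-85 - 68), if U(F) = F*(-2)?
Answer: 12/17 ≈ 0.70588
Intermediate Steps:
U(F) = -2*F
(U(3) - 102)/(-85 - 68) = (-2*3 - 102)/(-85 - 68) = (-6 - 102)/(-153) = -1/153*(-108) = 12/17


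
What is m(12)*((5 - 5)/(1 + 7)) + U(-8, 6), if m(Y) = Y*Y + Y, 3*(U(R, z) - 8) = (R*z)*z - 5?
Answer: -269/3 ≈ -89.667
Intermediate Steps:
U(R, z) = 19/3 + R*z**2/3 (U(R, z) = 8 + ((R*z)*z - 5)/3 = 8 + (R*z**2 - 5)/3 = 8 + (-5 + R*z**2)/3 = 8 + (-5/3 + R*z**2/3) = 19/3 + R*z**2/3)
m(Y) = Y + Y**2 (m(Y) = Y**2 + Y = Y + Y**2)
m(12)*((5 - 5)/(1 + 7)) + U(-8, 6) = (12*(1 + 12))*((5 - 5)/(1 + 7)) + (19/3 + (1/3)*(-8)*6**2) = (12*13)*(0/8) + (19/3 + (1/3)*(-8)*36) = 156*((1/8)*0) + (19/3 - 96) = 156*0 - 269/3 = 0 - 269/3 = -269/3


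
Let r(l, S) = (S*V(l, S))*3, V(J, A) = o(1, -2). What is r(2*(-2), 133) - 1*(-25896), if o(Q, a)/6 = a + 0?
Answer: 21108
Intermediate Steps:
o(Q, a) = 6*a (o(Q, a) = 6*(a + 0) = 6*a)
V(J, A) = -12 (V(J, A) = 6*(-2) = -12)
r(l, S) = -36*S (r(l, S) = (S*(-12))*3 = -12*S*3 = -36*S)
r(2*(-2), 133) - 1*(-25896) = -36*133 - 1*(-25896) = -4788 + 25896 = 21108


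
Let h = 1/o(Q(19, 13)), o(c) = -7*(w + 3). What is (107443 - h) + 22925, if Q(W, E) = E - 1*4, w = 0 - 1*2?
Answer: 912577/7 ≈ 1.3037e+5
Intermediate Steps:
w = -2 (w = 0 - 2 = -2)
Q(W, E) = -4 + E (Q(W, E) = E - 4 = -4 + E)
o(c) = -7 (o(c) = -7*(-2 + 3) = -7*1 = -7)
h = -⅐ (h = 1/(-7) = -⅐ ≈ -0.14286)
(107443 - h) + 22925 = (107443 - 1*(-⅐)) + 22925 = (107443 + ⅐) + 22925 = 752102/7 + 22925 = 912577/7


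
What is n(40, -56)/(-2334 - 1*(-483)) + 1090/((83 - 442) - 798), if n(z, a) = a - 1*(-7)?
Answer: -1960897/2141607 ≈ -0.91562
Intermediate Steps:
n(z, a) = 7 + a (n(z, a) = a + 7 = 7 + a)
n(40, -56)/(-2334 - 1*(-483)) + 1090/((83 - 442) - 798) = (7 - 56)/(-2334 - 1*(-483)) + 1090/((83 - 442) - 798) = -49/(-2334 + 483) + 1090/(-359 - 798) = -49/(-1851) + 1090/(-1157) = -49*(-1/1851) + 1090*(-1/1157) = 49/1851 - 1090/1157 = -1960897/2141607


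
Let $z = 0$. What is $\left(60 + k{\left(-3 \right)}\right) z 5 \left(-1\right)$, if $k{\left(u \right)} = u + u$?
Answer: $0$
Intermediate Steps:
$k{\left(u \right)} = 2 u$
$\left(60 + k{\left(-3 \right)}\right) z 5 \left(-1\right) = \left(60 + 2 \left(-3\right)\right) 0 \cdot 5 \left(-1\right) = \left(60 - 6\right) 0 \left(-1\right) = 54 \cdot 0 = 0$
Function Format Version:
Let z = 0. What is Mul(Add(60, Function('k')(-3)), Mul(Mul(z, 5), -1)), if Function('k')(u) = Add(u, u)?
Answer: 0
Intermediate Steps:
Function('k')(u) = Mul(2, u)
Mul(Add(60, Function('k')(-3)), Mul(Mul(z, 5), -1)) = Mul(Add(60, Mul(2, -3)), Mul(Mul(0, 5), -1)) = Mul(Add(60, -6), Mul(0, -1)) = Mul(54, 0) = 0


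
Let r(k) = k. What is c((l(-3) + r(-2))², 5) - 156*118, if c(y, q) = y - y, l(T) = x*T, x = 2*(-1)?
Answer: -18408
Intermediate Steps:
x = -2
l(T) = -2*T
c(y, q) = 0
c((l(-3) + r(-2))², 5) - 156*118 = 0 - 156*118 = 0 - 18408 = -18408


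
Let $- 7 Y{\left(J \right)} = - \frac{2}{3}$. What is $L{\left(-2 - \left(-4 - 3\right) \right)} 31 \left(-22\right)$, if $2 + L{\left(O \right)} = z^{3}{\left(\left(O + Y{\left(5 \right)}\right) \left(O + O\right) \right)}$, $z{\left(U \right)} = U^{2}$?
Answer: $- \frac{1023498099844033010956}{85766121} \approx -1.1934 \cdot 10^{13}$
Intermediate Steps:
$Y{\left(J \right)} = \frac{2}{21}$ ($Y{\left(J \right)} = - \frac{\left(-2\right) \frac{1}{3}}{7} = \left(- \frac{1}{7}\right) \left(- \frac{2}{3}\right) = \frac{2}{21}$)
$L{\left(O \right)} = -2 + 64 O^{6} \left(\frac{2}{21} + O\right)^{6}$ ($L{\left(O \right)} = -2 + \left(\left(\left(O + \frac{2}{21}\right) \left(O + O\right)\right)^{2}\right)^{3} = -2 + \left(\left(\left(\frac{2}{21} + O\right) 2 O\right)^{2}\right)^{3} = -2 + \left(\left(2 O \left(\frac{2}{21} + O\right)\right)^{2}\right)^{3} = -2 + \left(4 O^{2} \left(\frac{2}{21} + O\right)^{2}\right)^{3} = -2 + 64 O^{6} \left(\frac{2}{21} + O\right)^{6}$)
$L{\left(-2 - \left(-4 - 3\right) \right)} 31 \left(-22\right) = \left(-2 + \frac{64 \left(-2 - \left(-4 - 3\right)\right)^{6} \left(2 + 21 \left(-2 - \left(-4 - 3\right)\right)\right)^{6}}{85766121}\right) 31 \left(-22\right) = \left(-2 + \frac{64 \left(-2 - -7\right)^{6} \left(2 + 21 \left(-2 - -7\right)\right)^{6}}{85766121}\right) 31 \left(-22\right) = \left(-2 + \frac{64 \left(-2 + 7\right)^{6} \left(2 + 21 \left(-2 + 7\right)\right)^{6}}{85766121}\right) 31 \left(-22\right) = \left(-2 + \frac{64 \cdot 5^{6} \left(2 + 21 \cdot 5\right)^{6}}{85766121}\right) 31 \left(-22\right) = \left(-2 + \frac{64}{85766121} \cdot 15625 \left(2 + 105\right)^{6}\right) 31 \left(-22\right) = \left(-2 + \frac{64}{85766121} \cdot 15625 \cdot 107^{6}\right) 31 \left(-22\right) = \left(-2 + \frac{64}{85766121} \cdot 15625 \cdot 1500730351849\right) 31 \left(-22\right) = \left(-2 + \frac{1500730351849000000}{85766121}\right) 31 \left(-22\right) = \frac{1500730351677467758}{85766121} \cdot 31 \left(-22\right) = \frac{46522640902001500498}{85766121} \left(-22\right) = - \frac{1023498099844033010956}{85766121}$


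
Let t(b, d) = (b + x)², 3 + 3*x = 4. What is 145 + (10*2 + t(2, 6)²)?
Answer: 15766/81 ≈ 194.64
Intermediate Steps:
x = ⅓ (x = -1 + (⅓)*4 = -1 + 4/3 = ⅓ ≈ 0.33333)
t(b, d) = (⅓ + b)² (t(b, d) = (b + ⅓)² = (⅓ + b)²)
145 + (10*2 + t(2, 6)²) = 145 + (10*2 + ((1 + 3*2)²/9)²) = 145 + (20 + ((1 + 6)²/9)²) = 145 + (20 + ((⅑)*7²)²) = 145 + (20 + ((⅑)*49)²) = 145 + (20 + (49/9)²) = 145 + (20 + 2401/81) = 145 + 4021/81 = 15766/81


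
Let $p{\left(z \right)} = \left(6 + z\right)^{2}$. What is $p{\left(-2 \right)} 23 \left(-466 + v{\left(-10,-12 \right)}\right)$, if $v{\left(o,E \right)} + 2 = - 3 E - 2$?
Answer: $-159712$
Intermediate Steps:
$v{\left(o,E \right)} = -4 - 3 E$ ($v{\left(o,E \right)} = -2 - \left(2 + 3 E\right) = -4 - 3 E$)
$p{\left(-2 \right)} 23 \left(-466 + v{\left(-10,-12 \right)}\right) = \left(6 - 2\right)^{2} \cdot 23 \left(-466 - -32\right) = 4^{2} \cdot 23 \left(-466 + \left(-4 + 36\right)\right) = 16 \cdot 23 \left(-466 + 32\right) = 368 \left(-434\right) = -159712$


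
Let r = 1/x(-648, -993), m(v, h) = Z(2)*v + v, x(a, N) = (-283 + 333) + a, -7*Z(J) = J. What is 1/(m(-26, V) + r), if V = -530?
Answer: -4186/77747 ≈ -0.053841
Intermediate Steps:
Z(J) = -J/7
x(a, N) = 50 + a
m(v, h) = 5*v/7 (m(v, h) = (-⅐*2)*v + v = -2*v/7 + v = 5*v/7)
r = -1/598 (r = 1/(50 - 648) = 1/(-598) = -1/598 ≈ -0.0016722)
1/(m(-26, V) + r) = 1/((5/7)*(-26) - 1/598) = 1/(-130/7 - 1/598) = 1/(-77747/4186) = -4186/77747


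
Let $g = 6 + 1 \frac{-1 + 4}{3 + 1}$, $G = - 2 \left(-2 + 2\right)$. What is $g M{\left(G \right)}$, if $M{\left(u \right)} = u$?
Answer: $0$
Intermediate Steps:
$G = 0$ ($G = \left(-2\right) 0 = 0$)
$g = \frac{27}{4}$ ($g = 6 + 1 \cdot \frac{3}{4} = 6 + \frac{3}{4} = \frac{27}{4} \approx 6.75$)
$g M{\left(G \right)} = \frac{27}{4} \cdot 0 = 0$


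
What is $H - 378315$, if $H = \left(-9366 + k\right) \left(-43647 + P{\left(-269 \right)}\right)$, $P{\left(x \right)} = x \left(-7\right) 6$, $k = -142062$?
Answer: $4898166057$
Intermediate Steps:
$P{\left(x \right)} = - 42 x$ ($P{\left(x \right)} = - 7 x 6 = - 42 x$)
$H = 4898544372$ ($H = \left(-9366 - 142062\right) \left(-43647 - -11298\right) = - 151428 \left(-43647 + 11298\right) = \left(-151428\right) \left(-32349\right) = 4898544372$)
$H - 378315 = 4898544372 - 378315 = 4898166057$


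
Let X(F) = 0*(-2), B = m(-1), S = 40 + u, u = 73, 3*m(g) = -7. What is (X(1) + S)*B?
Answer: -791/3 ≈ -263.67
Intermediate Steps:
m(g) = -7/3 (m(g) = (⅓)*(-7) = -7/3)
S = 113 (S = 40 + 73 = 113)
B = -7/3 ≈ -2.3333
X(F) = 0
(X(1) + S)*B = (0 + 113)*(-7/3) = 113*(-7/3) = -791/3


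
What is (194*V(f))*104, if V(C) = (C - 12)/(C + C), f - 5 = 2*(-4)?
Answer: 50440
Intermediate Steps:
f = -3 (f = 5 + 2*(-4) = 5 - 8 = -3)
V(C) = (-12 + C)/(2*C) (V(C) = (-12 + C)/((2*C)) = (-12 + C)*(1/(2*C)) = (-12 + C)/(2*C))
(194*V(f))*104 = (194*((½)*(-12 - 3)/(-3)))*104 = (194*((½)*(-⅓)*(-15)))*104 = (194*(5/2))*104 = 485*104 = 50440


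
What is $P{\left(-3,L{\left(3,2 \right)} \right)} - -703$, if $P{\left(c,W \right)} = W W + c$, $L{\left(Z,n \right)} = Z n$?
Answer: $736$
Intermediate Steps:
$P{\left(c,W \right)} = c + W^{2}$ ($P{\left(c,W \right)} = W^{2} + c = c + W^{2}$)
$P{\left(-3,L{\left(3,2 \right)} \right)} - -703 = \left(-3 + \left(3 \cdot 2\right)^{2}\right) - -703 = \left(-3 + 6^{2}\right) + 703 = \left(-3 + 36\right) + 703 = 33 + 703 = 736$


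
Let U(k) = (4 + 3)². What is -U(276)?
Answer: -49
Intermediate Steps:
U(k) = 49 (U(k) = 7² = 49)
-U(276) = -1*49 = -49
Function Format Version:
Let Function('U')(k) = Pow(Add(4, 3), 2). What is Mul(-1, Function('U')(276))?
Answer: -49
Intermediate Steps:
Function('U')(k) = 49 (Function('U')(k) = Pow(7, 2) = 49)
Mul(-1, Function('U')(276)) = Mul(-1, 49) = -49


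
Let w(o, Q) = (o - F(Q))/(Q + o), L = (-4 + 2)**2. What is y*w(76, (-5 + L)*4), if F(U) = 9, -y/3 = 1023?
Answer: -22847/8 ≈ -2855.9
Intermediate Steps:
y = -3069 (y = -3*1023 = -3069)
L = 4 (L = (-2)**2 = 4)
w(o, Q) = (-9 + o)/(Q + o) (w(o, Q) = (o - 1*9)/(Q + o) = (o - 9)/(Q + o) = (-9 + o)/(Q + o))
y*w(76, (-5 + L)*4) = -3069*(-9 + 76)/((-5 + 4)*4 + 76) = -3069*67/(-1*4 + 76) = -3069*67/(-4 + 76) = -3069*67/72 = -22847/8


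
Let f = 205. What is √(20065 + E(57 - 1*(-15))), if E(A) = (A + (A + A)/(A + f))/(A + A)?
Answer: √6158424106/554 ≈ 141.65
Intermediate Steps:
E(A) = (A + 2*A/(205 + A))/(2*A) (E(A) = (A + (A + A)/(A + 205))/(A + A) = (A + (2*A)/(205 + A))/((2*A)) = (A + 2*A/(205 + A))*(1/(2*A)) = (A + 2*A/(205 + A))/(2*A))
√(20065 + E(57 - 1*(-15))) = √(20065 + (207 + (57 - 1*(-15)))/(2*(205 + (57 - 1*(-15))))) = √(20065 + (207 + (57 + 15))/(2*(205 + (57 + 15)))) = √(20065 + (207 + 72)/(2*(205 + 72))) = √(20065 + (½)*279/277) = √(20065 + (½)*(1/277)*279) = √(20065 + 279/554) = √(11116289/554) = √6158424106/554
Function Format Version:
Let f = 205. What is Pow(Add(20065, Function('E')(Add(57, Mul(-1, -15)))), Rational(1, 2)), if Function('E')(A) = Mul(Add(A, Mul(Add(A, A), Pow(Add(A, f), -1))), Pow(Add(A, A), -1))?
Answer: Mul(Rational(1, 554), Pow(6158424106, Rational(1, 2))) ≈ 141.65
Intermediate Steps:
Function('E')(A) = Mul(Rational(1, 2), Pow(A, -1), Add(A, Mul(2, A, Pow(Add(205, A), -1)))) (Function('E')(A) = Mul(Add(A, Mul(Add(A, A), Pow(Add(A, 205), -1))), Pow(Add(A, A), -1)) = Mul(Add(A, Mul(Mul(2, A), Pow(Add(205, A), -1))), Pow(Mul(2, A), -1)) = Mul(Add(A, Mul(2, A, Pow(Add(205, A), -1))), Mul(Rational(1, 2), Pow(A, -1))) = Mul(Rational(1, 2), Pow(A, -1), Add(A, Mul(2, A, Pow(Add(205, A), -1)))))
Pow(Add(20065, Function('E')(Add(57, Mul(-1, -15)))), Rational(1, 2)) = Pow(Add(20065, Mul(Rational(1, 2), Pow(Add(205, Add(57, Mul(-1, -15))), -1), Add(207, Add(57, Mul(-1, -15))))), Rational(1, 2)) = Pow(Add(20065, Mul(Rational(1, 2), Pow(Add(205, Add(57, 15)), -1), Add(207, Add(57, 15)))), Rational(1, 2)) = Pow(Add(20065, Mul(Rational(1, 2), Pow(Add(205, 72), -1), Add(207, 72))), Rational(1, 2)) = Pow(Add(20065, Mul(Rational(1, 2), Pow(277, -1), 279)), Rational(1, 2)) = Pow(Add(20065, Mul(Rational(1, 2), Rational(1, 277), 279)), Rational(1, 2)) = Pow(Add(20065, Rational(279, 554)), Rational(1, 2)) = Pow(Rational(11116289, 554), Rational(1, 2)) = Mul(Rational(1, 554), Pow(6158424106, Rational(1, 2)))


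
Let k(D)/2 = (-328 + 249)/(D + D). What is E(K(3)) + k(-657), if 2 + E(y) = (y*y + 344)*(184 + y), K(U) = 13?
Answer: 66395842/657 ≈ 1.0106e+5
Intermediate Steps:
E(y) = -2 + (184 + y)*(344 + y**2) (E(y) = -2 + (y*y + 344)*(184 + y) = -2 + (y**2 + 344)*(184 + y) = -2 + (344 + y**2)*(184 + y) = -2 + (184 + y)*(344 + y**2))
k(D) = -79/D (k(D) = 2*((-328 + 249)/(D + D)) = 2*(-79*1/(2*D)) = 2*(-79/(2*D)) = -79/D)
E(K(3)) + k(-657) = (63294 + 13**3 + 184*13**2 + 344*13) - 79/(-657) = (63294 + 2197 + 184*169 + 4472) - 79*(-1/657) = (63294 + 2197 + 31096 + 4472) + 79/657 = 101059 + 79/657 = 66395842/657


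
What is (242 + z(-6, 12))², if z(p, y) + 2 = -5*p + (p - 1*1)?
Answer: 69169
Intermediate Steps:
z(p, y) = -3 - 4*p (z(p, y) = -2 + (-5*p + (p - 1*1)) = -2 + (-5*p + (p - 1)) = -2 + (-5*p + (-1 + p)) = -2 + (-1 - 4*p) = -3 - 4*p)
(242 + z(-6, 12))² = (242 + (-3 - 4*(-6)))² = (242 + (-3 + 24))² = (242 + 21)² = 263² = 69169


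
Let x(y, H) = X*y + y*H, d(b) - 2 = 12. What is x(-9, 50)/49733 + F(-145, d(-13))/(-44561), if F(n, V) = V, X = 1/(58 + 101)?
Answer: -1099815419/117456067289 ≈ -0.0093636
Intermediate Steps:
d(b) = 14 (d(b) = 2 + 12 = 14)
X = 1/159 ≈ 0.0062893
x(y, H) = y/159 + H*y (x(y, H) = y/159 + y*H = y/159 + H*y)
x(-9, 50)/49733 + F(-145, d(-13))/(-44561) = -9*(1/159 + 50)/49733 + 14/(-44561) = -9*7951/159*(1/49733) + 14*(-1/44561) = -23853/53*1/49733 - 14/44561 = -23853/2635849 - 14/44561 = -1099815419/117456067289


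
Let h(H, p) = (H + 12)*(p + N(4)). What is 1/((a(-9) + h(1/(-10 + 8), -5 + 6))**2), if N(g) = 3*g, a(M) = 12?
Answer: 4/104329 ≈ 3.8340e-5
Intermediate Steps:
h(H, p) = (12 + H)*(12 + p) (h(H, p) = (H + 12)*(p + 3*4) = (12 + H)*(p + 12) = (12 + H)*(12 + p))
1/((a(-9) + h(1/(-10 + 8), -5 + 6))**2) = 1/((12 + (144 + 12/(-10 + 8) + 12*(-5 + 6) + (-5 + 6)/(-10 + 8)))**2) = 1/((12 + (144 + 12/(-2) + 12*1 + 1/(-2)))**2) = 1/((12 + (144 + 12*(-1/2) + 12 - 1/2*1))**2) = 1/((12 + (144 - 6 + 12 - 1/2))**2) = 1/((12 + 299/2)**2) = 1/((323/2)**2) = 1/(104329/4) = 4/104329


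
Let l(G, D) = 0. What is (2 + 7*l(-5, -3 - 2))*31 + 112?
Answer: 174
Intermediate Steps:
(2 + 7*l(-5, -3 - 2))*31 + 112 = (2 + 7*0)*31 + 112 = (2 + 0)*31 + 112 = 2*31 + 112 = 62 + 112 = 174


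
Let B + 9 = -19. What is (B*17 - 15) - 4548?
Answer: -5039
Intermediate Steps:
B = -28 (B = -9 - 19 = -28)
(B*17 - 15) - 4548 = (-28*17 - 15) - 4548 = (-476 - 15) - 4548 = -491 - 4548 = -5039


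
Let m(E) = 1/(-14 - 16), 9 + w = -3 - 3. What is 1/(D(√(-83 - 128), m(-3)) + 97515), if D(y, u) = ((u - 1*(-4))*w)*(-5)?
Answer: 2/195625 ≈ 1.0224e-5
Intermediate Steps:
w = -15 (w = -9 + (-3 - 3) = -9 - 6 = -15)
m(E) = -1/30 (m(E) = 1/(-30) = -1/30)
D(y, u) = 300 + 75*u (D(y, u) = ((u - 1*(-4))*(-15))*(-5) = ((u + 4)*(-15))*(-5) = ((4 + u)*(-15))*(-5) = (-60 - 15*u)*(-5) = 300 + 75*u)
1/(D(√(-83 - 128), m(-3)) + 97515) = 1/((300 + 75*(-1/30)) + 97515) = 1/((300 - 5/2) + 97515) = 1/(595/2 + 97515) = 1/(195625/2) = 2/195625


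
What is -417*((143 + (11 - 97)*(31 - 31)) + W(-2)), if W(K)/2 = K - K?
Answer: -59631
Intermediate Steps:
W(K) = 0 (W(K) = 2*(K - K) = 2*0 = 0)
-417*((143 + (11 - 97)*(31 - 31)) + W(-2)) = -417*((143 + (11 - 97)*(31 - 31)) + 0) = -417*((143 - 86*0) + 0) = -417*((143 + 0) + 0) = -417*(143 + 0) = -417*143 = -59631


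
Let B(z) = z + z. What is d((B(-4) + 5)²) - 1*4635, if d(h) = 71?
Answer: -4564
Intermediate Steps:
B(z) = 2*z
d((B(-4) + 5)²) - 1*4635 = 71 - 1*4635 = 71 - 4635 = -4564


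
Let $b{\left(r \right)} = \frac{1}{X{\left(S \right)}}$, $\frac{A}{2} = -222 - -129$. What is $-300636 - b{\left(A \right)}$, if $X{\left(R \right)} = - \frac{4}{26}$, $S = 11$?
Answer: $- \frac{601259}{2} \approx -3.0063 \cdot 10^{5}$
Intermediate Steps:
$X{\left(R \right)} = - \frac{2}{13}$ ($X{\left(R \right)} = \left(-4\right) \frac{1}{26} = - \frac{2}{13}$)
$A = -186$ ($A = 2 \left(-222 - -129\right) = 2 \left(-222 + 129\right) = 2 \left(-93\right) = -186$)
$b{\left(r \right)} = - \frac{13}{2}$ ($b{\left(r \right)} = \frac{1}{- \frac{2}{13}} = - \frac{13}{2}$)
$-300636 - b{\left(A \right)} = -300636 - - \frac{13}{2} = -300636 + \frac{13}{2} = - \frac{601259}{2}$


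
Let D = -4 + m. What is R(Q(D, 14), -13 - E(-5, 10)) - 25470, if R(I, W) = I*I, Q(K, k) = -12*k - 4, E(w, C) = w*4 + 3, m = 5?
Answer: 4114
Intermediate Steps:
E(w, C) = 3 + 4*w (E(w, C) = 4*w + 3 = 3 + 4*w)
D = 1 (D = -4 + 5 = 1)
Q(K, k) = -4 - 12*k
R(I, W) = I²
R(Q(D, 14), -13 - E(-5, 10)) - 25470 = (-4 - 12*14)² - 25470 = (-4 - 168)² - 25470 = (-172)² - 25470 = 29584 - 25470 = 4114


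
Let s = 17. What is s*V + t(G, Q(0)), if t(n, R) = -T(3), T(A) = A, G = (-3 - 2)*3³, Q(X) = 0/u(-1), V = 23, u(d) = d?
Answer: 388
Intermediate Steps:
Q(X) = 0 (Q(X) = 0/(-1) = 0*(-1) = 0)
G = -135 (G = -5*27 = -135)
t(n, R) = -3 (t(n, R) = -1*3 = -3)
s*V + t(G, Q(0)) = 17*23 - 3 = 391 - 3 = 388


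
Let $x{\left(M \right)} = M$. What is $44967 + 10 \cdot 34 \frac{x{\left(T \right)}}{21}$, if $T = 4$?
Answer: $\frac{945667}{21} \approx 45032.0$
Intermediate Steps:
$44967 + 10 \cdot 34 \frac{x{\left(T \right)}}{21} = 44967 + 10 \cdot 34 \cdot \frac{4}{21} = 44967 + 340 \cdot 4 \cdot \frac{1}{21} = 44967 + 340 \cdot \frac{4}{21} = 44967 + \frac{1360}{21} = \frac{945667}{21}$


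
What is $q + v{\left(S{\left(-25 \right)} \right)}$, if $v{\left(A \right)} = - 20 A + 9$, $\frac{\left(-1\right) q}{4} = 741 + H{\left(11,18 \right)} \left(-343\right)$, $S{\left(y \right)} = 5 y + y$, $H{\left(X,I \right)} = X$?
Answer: $15137$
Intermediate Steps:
$S{\left(y \right)} = 6 y$
$q = 12128$ ($q = - 4 \left(741 + 11 \left(-343\right)\right) = - 4 \left(741 - 3773\right) = \left(-4\right) \left(-3032\right) = 12128$)
$v{\left(A \right)} = 9 - 20 A$
$q + v{\left(S{\left(-25 \right)} \right)} = 12128 - \left(-9 + 20 \cdot 6 \left(-25\right)\right) = 12128 + \left(9 - -3000\right) = 12128 + \left(9 + 3000\right) = 12128 + 3009 = 15137$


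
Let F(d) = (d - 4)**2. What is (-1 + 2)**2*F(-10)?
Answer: 196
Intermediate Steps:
F(d) = (-4 + d)**2
(-1 + 2)**2*F(-10) = (-1 + 2)**2*(-4 - 10)**2 = 1**2*(-14)**2 = 1*196 = 196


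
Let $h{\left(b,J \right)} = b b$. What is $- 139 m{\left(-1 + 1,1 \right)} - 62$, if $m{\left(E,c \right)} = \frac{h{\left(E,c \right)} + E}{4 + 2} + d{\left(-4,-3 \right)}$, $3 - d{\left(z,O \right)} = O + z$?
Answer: $-1452$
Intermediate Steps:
$h{\left(b,J \right)} = b^{2}$
$d{\left(z,O \right)} = 3 - O - z$ ($d{\left(z,O \right)} = 3 - \left(O + z\right) = 3 - O - z$)
$m{\left(E,c \right)} = 10 + \frac{E}{6} + \frac{E^{2}}{6}$ ($m{\left(E,c \right)} = \frac{E^{2} + E}{4 + 2} - -10 = \frac{E + E^{2}}{6} + \left(3 + 3 + 4\right) = \left(E + E^{2}\right) \frac{1}{6} + 10 = \left(\frac{E}{6} + \frac{E^{2}}{6}\right) + 10 = 10 + \frac{E}{6} + \frac{E^{2}}{6}$)
$- 139 m{\left(-1 + 1,1 \right)} - 62 = - 139 \left(10 + \frac{-1 + 1}{6} + \frac{\left(-1 + 1\right)^{2}}{6}\right) - 62 = - 139 \left(10 + \frac{1}{6} \cdot 0 + \frac{0^{2}}{6}\right) - 62 = - 139 \left(10 + 0 + \frac{1}{6} \cdot 0\right) - 62 = - 139 \left(10 + 0 + 0\right) - 62 = \left(-139\right) 10 - 62 = -1390 - 62 = -1452$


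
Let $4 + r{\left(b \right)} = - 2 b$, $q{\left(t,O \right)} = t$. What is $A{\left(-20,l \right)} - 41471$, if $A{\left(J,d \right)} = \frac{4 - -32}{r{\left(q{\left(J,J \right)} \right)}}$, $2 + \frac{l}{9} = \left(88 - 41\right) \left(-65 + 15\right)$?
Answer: $-41470$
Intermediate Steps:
$l = -21168$ ($l = -18 + 9 \left(88 - 41\right) \left(-65 + 15\right) = -18 + 9 \cdot 47 \left(-50\right) = -18 + 9 \left(-2350\right) = -18 - 21150 = -21168$)
$r{\left(b \right)} = -4 - 2 b$
$A{\left(J,d \right)} = \frac{36}{-4 - 2 J}$ ($A{\left(J,d \right)} = \frac{4 - -32}{-4 - 2 J} = \frac{4 + 32}{-4 - 2 J} = \frac{36}{-4 - 2 J}$)
$A{\left(-20,l \right)} - 41471 = - \frac{18}{2 - 20} - 41471 = - \frac{18}{-18} - 41471 = \left(-18\right) \left(- \frac{1}{18}\right) - 41471 = 1 - 41471 = -41470$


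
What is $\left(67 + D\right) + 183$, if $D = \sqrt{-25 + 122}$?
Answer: $250 + \sqrt{97} \approx 259.85$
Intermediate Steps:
$D = \sqrt{97} \approx 9.8489$
$\left(67 + D\right) + 183 = \left(67 + \sqrt{97}\right) + 183 = 250 + \sqrt{97}$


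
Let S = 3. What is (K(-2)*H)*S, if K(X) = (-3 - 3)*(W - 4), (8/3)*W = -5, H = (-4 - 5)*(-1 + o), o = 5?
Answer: -3807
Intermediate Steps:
H = -36 (H = (-4 - 5)*(-1 + 5) = -9*4 = -36)
W = -15/8 (W = (3/8)*(-5) = -15/8 ≈ -1.8750)
K(X) = 141/4 (K(X) = (-3 - 3)*(-15/8 - 4) = -6*(-47/8) = 141/4)
(K(-2)*H)*S = ((141/4)*(-36))*3 = -1269*3 = -3807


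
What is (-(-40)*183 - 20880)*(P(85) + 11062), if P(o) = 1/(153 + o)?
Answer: -17850092460/119 ≈ -1.5000e+8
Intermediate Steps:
(-(-40)*183 - 20880)*(P(85) + 11062) = (-(-40)*183 - 20880)*(1/(153 + 85) + 11062) = (-40*(-183) - 20880)*(1/238 + 11062) = (7320 - 20880)*(1/238 + 11062) = -13560*2632757/238 = -17850092460/119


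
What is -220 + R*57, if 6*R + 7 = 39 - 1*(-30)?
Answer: 369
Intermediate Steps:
R = 31/3 (R = -7/6 + (39 - 1*(-30))/6 = -7/6 + (39 + 30)/6 = -7/6 + (1/6)*69 = -7/6 + 23/2 = 31/3 ≈ 10.333)
-220 + R*57 = -220 + (31/3)*57 = -220 + 589 = 369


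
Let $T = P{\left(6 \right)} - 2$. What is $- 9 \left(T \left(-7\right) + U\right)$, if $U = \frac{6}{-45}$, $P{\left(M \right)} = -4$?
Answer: $- \frac{1884}{5} \approx -376.8$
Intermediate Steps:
$U = - \frac{2}{15}$ ($U = 6 \left(- \frac{1}{45}\right) = - \frac{2}{15} \approx -0.13333$)
$T = -6$ ($T = -4 - 2 = -6$)
$- 9 \left(T \left(-7\right) + U\right) = - 9 \left(\left(-6\right) \left(-7\right) - \frac{2}{15}\right) = - 9 \left(42 - \frac{2}{15}\right) = \left(-9\right) \frac{628}{15} = - \frac{1884}{5}$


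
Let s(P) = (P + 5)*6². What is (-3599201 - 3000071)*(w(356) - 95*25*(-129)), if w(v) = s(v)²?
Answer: -1116612601259352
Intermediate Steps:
s(P) = 180 + 36*P (s(P) = (5 + P)*36 = 180 + 36*P)
w(v) = (180 + 36*v)²
(-3599201 - 3000071)*(w(356) - 95*25*(-129)) = (-3599201 - 3000071)*(1296*(5 + 356)² - 95*25*(-129)) = -6599272*(1296*361² - 2375*(-129)) = -6599272*(1296*130321 + 306375) = -6599272*(168896016 + 306375) = -6599272*169202391 = -1116612601259352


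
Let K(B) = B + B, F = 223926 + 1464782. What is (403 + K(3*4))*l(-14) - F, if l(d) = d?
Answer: -1694686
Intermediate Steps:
F = 1688708
K(B) = 2*B
(403 + K(3*4))*l(-14) - F = (403 + 2*(3*4))*(-14) - 1*1688708 = (403 + 2*12)*(-14) - 1688708 = (403 + 24)*(-14) - 1688708 = 427*(-14) - 1688708 = -5978 - 1688708 = -1694686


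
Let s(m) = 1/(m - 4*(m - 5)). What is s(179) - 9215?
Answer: -4764156/517 ≈ -9215.0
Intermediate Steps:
s(m) = 1/(20 - 3*m) (s(m) = 1/(m - 4*(-5 + m)) = 1/(m + (20 - 4*m)) = 1/(20 - 3*m))
s(179) - 9215 = -1/(-20 + 3*179) - 9215 = -1/(-20 + 537) - 9215 = -1/517 - 9215 = -4764156/517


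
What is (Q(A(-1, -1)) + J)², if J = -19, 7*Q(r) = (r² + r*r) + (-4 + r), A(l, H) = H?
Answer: 18496/49 ≈ 377.47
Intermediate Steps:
Q(r) = -4/7 + r/7 + 2*r²/7 (Q(r) = ((r² + r*r) + (-4 + r))/7 = ((r² + r²) + (-4 + r))/7 = (2*r² + (-4 + r))/7 = (-4 + r + 2*r²)/7 = -4/7 + r/7 + 2*r²/7)
(Q(A(-1, -1)) + J)² = ((-4/7 + (⅐)*(-1) + (2/7)*(-1)²) - 19)² = ((-4/7 - ⅐ + (2/7)*1) - 19)² = ((-4/7 - ⅐ + 2/7) - 19)² = (-3/7 - 19)² = (-136/7)² = 18496/49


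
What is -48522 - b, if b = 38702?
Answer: -87224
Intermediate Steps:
-48522 - b = -48522 - 1*38702 = -48522 - 38702 = -87224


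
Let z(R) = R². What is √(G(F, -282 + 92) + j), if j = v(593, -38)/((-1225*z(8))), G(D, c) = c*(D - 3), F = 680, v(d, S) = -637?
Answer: 7*I*√4200163/40 ≈ 358.65*I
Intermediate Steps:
G(D, c) = c*(-3 + D)
j = 13/1600 (j = -637/((-1225*8²)) = -637/((-1225*64)) = -637/(-78400) = -637*(-1/78400) = 13/1600 ≈ 0.0081250)
√(G(F, -282 + 92) + j) = √((-282 + 92)*(-3 + 680) + 13/1600) = √(-190*677 + 13/1600) = √(-128630 + 13/1600) = √(-205807987/1600) = 7*I*√4200163/40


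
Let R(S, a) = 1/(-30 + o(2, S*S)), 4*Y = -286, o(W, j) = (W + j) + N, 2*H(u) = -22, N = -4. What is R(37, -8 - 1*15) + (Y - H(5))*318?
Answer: -25722542/1337 ≈ -19239.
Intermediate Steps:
H(u) = -11 (H(u) = (½)*(-22) = -11)
o(W, j) = -4 + W + j (o(W, j) = (W + j) - 4 = -4 + W + j)
Y = -143/2 (Y = (¼)*(-286) = -143/2 ≈ -71.500)
R(S, a) = 1/(-32 + S²) (R(S, a) = 1/(-30 + (-4 + 2 + S*S)) = 1/(-30 + (-4 + 2 + S²)) = 1/(-30 + (-2 + S²)) = 1/(-32 + S²))
R(37, -8 - 1*15) + (Y - H(5))*318 = 1/(-32 + 37²) + (-143/2 - 1*(-11))*318 = 1/(-32 + 1369) + (-143/2 + 11)*318 = 1/1337 - 121/2*318 = 1/1337 - 19239 = -25722542/1337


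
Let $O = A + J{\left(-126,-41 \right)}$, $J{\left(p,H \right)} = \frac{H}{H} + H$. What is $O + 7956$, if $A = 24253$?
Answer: $32169$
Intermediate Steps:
$J{\left(p,H \right)} = 1 + H$
$O = 24213$ ($O = 24253 + \left(1 - 41\right) = 24253 - 40 = 24213$)
$O + 7956 = 24213 + 7956 = 32169$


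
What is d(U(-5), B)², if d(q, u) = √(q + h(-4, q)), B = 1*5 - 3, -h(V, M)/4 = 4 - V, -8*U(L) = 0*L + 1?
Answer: -257/8 ≈ -32.125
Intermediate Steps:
U(L) = -⅛ (U(L) = -(0*L + 1)/8 = -(0 + 1)/8 = -⅛*1 = -⅛)
h(V, M) = -16 + 4*V (h(V, M) = -4*(4 - V) = -16 + 4*V)
B = 2 (B = 5 - 3 = 2)
d(q, u) = √(-32 + q) (d(q, u) = √(q + (-16 + 4*(-4))) = √(q + (-16 - 16)) = √(q - 32) = √(-32 + q))
d(U(-5), B)² = (√(-32 - ⅛))² = (√(-257/8))² = (I*√514/4)² = -257/8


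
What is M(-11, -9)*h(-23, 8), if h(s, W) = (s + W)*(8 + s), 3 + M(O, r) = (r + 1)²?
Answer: 13725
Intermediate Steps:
M(O, r) = -3 + (1 + r)² (M(O, r) = -3 + (r + 1)² = -3 + (1 + r)²)
h(s, W) = (8 + s)*(W + s) (h(s, W) = (W + s)*(8 + s) = (8 + s)*(W + s))
M(-11, -9)*h(-23, 8) = (-3 + (1 - 9)²)*((-23)² + 8*8 + 8*(-23) + 8*(-23)) = (-3 + (-8)²)*(529 + 64 - 184 - 184) = (-3 + 64)*225 = 61*225 = 13725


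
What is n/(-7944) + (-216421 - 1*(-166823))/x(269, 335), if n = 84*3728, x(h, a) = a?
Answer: -20788018/110885 ≈ -187.47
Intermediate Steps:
n = 313152
n/(-7944) + (-216421 - 1*(-166823))/x(269, 335) = 313152/(-7944) + (-216421 - 1*(-166823))/335 = 313152*(-1/7944) + (-216421 + 166823)*(1/335) = -13048/331 - 49598*1/335 = -13048/331 - 49598/335 = -20788018/110885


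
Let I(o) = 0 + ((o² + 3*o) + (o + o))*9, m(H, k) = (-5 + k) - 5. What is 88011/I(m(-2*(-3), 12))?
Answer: 1397/2 ≈ 698.50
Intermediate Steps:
m(H, k) = -10 + k
I(o) = 9*o² + 45*o (I(o) = 0 + ((o² + 3*o) + 2*o)*9 = 0 + (o² + 5*o)*9 = 0 + (9*o² + 45*o) = 9*o² + 45*o)
88011/I(m(-2*(-3), 12)) = 88011/((9*(-10 + 12)*(5 + (-10 + 12)))) = 88011/((9*2*(5 + 2))) = 88011/((9*2*7)) = 88011/126 = 88011*(1/126) = 1397/2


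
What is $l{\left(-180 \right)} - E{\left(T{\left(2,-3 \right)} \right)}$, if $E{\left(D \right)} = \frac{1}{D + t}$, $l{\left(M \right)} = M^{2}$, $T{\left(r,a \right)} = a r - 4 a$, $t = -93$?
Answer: $\frac{2818801}{87} \approx 32400.0$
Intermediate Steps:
$T{\left(r,a \right)} = - 4 a + a r$
$E{\left(D \right)} = \frac{1}{-93 + D}$ ($E{\left(D \right)} = \frac{1}{D - 93} = \frac{1}{-93 + D}$)
$l{\left(-180 \right)} - E{\left(T{\left(2,-3 \right)} \right)} = \left(-180\right)^{2} - \frac{1}{-93 - 3 \left(-4 + 2\right)} = 32400 - \frac{1}{-93 - -6} = 32400 - \frac{1}{-93 + 6} = 32400 - \frac{1}{-87} = 32400 - - \frac{1}{87} = 32400 + \frac{1}{87} = \frac{2818801}{87}$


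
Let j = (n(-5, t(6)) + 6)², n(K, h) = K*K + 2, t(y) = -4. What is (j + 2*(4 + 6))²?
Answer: 1229881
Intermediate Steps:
n(K, h) = 2 + K² (n(K, h) = K² + 2 = 2 + K²)
j = 1089 (j = ((2 + (-5)²) + 6)² = ((2 + 25) + 6)² = (27 + 6)² = 33² = 1089)
(j + 2*(4 + 6))² = (1089 + 2*(4 + 6))² = (1089 + 2*10)² = (1089 + 20)² = 1109² = 1229881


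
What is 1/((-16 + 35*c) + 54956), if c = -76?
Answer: 1/52280 ≈ 1.9128e-5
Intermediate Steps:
1/((-16 + 35*c) + 54956) = 1/((-16 + 35*(-76)) + 54956) = 1/((-16 - 2660) + 54956) = 1/(-2676 + 54956) = 1/52280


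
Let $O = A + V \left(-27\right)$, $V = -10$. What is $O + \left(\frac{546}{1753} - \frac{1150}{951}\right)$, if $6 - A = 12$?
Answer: $\frac{438618488}{1667103} \approx 263.1$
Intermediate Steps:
$A = -6$ ($A = 6 - 12 = -6$)
$O = 264$ ($O = -6 - -270 = -6 + 270 = 264$)
$O + \left(\frac{546}{1753} - \frac{1150}{951}\right) = 264 + \left(\frac{546}{1753} - \frac{1150}{951}\right) = 264 - \frac{1496704}{1667103} = \frac{438618488}{1667103}$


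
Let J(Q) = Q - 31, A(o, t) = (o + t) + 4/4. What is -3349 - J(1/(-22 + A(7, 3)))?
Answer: -36497/11 ≈ -3317.9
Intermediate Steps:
A(o, t) = 1 + o + t (A(o, t) = (o + t) + 4*(1/4) = (o + t) + 1 = 1 + o + t)
J(Q) = -31 + Q
-3349 - J(1/(-22 + A(7, 3))) = -3349 - (-31 + 1/(-22 + (1 + 7 + 3))) = -3349 - (-31 + 1/(-22 + 11)) = -3349 - (-31 + 1/(-11)) = -3349 - (-31 - 1/11) = -3349 - 1*(-342/11) = -3349 + 342/11 = -36497/11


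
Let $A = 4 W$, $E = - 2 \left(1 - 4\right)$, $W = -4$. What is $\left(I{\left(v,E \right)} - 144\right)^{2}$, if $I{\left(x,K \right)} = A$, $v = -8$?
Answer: $25600$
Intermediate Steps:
$E = 6$ ($E = \left(-2\right) \left(-3\right) = 6$)
$A = -16$ ($A = 4 \left(-4\right) = -16$)
$I{\left(x,K \right)} = -16$
$\left(I{\left(v,E \right)} - 144\right)^{2} = \left(-16 - 144\right)^{2} = \left(-160\right)^{2} = 25600$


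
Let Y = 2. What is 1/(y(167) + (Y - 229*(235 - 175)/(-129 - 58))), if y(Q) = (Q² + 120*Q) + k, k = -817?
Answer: 187/8824058 ≈ 2.1192e-5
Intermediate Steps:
y(Q) = -817 + Q² + 120*Q (y(Q) = (Q² + 120*Q) - 817 = -817 + Q² + 120*Q)
1/(y(167) + (Y - 229*(235 - 175)/(-129 - 58))) = 1/((-817 + 167² + 120*167) + (2 - 229*(235 - 175)/(-129 - 58))) = 1/((-817 + 27889 + 20040) + (2 - 13740/(-187))) = 1/(47112 + (2 - 13740*(-1)/187)) = 1/(47112 + (2 - 229*(-60/187))) = 1/(47112 + (2 + 13740/187)) = 1/(47112 + 14114/187) = 1/(8824058/187) = 187/8824058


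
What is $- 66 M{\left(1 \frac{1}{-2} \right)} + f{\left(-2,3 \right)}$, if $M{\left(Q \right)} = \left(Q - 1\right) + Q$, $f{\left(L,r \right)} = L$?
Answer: $130$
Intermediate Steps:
$M{\left(Q \right)} = -1 + 2 Q$ ($M{\left(Q \right)} = \left(-1 + Q\right) + Q = -1 + 2 Q$)
$- 66 M{\left(1 \frac{1}{-2} \right)} + f{\left(-2,3 \right)} = - 66 \left(-1 + 2 \cdot 1 \frac{1}{-2}\right) - 2 = - 66 \left(-1 + 2 \cdot 1 \left(- \frac{1}{2}\right)\right) - 2 = - 66 \left(-1 + 2 \left(- \frac{1}{2}\right)\right) - 2 = - 66 \left(-1 - 1\right) - 2 = \left(-66\right) \left(-2\right) - 2 = 132 - 2 = 130$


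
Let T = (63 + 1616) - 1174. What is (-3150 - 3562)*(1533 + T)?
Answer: -13679056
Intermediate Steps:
T = 505 (T = 1679 - 1174 = 505)
(-3150 - 3562)*(1533 + T) = (-3150 - 3562)*(1533 + 505) = -6712*2038 = -13679056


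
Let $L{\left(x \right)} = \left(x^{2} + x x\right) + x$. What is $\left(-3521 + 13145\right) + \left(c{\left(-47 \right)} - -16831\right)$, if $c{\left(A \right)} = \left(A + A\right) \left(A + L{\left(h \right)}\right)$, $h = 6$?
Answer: $23541$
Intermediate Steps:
$L{\left(x \right)} = x + 2 x^{2}$ ($L{\left(x \right)} = \left(x^{2} + x^{2}\right) + x = 2 x^{2} + x = x + 2 x^{2}$)
$c{\left(A \right)} = 2 A \left(78 + A\right)$ ($c{\left(A \right)} = \left(A + A\right) \left(A + 6 \left(1 + 2 \cdot 6\right)\right) = 2 A \left(A + 6 \left(1 + 12\right)\right) = 2 A \left(A + 6 \cdot 13\right) = 2 A \left(A + 78\right) = 2 A \left(78 + A\right)$)
$\left(-3521 + 13145\right) + \left(c{\left(-47 \right)} - -16831\right) = \left(-3521 + 13145\right) + \left(2 \left(-47\right) \left(78 - 47\right) - -16831\right) = 9624 + \left(2 \left(-47\right) 31 + 16831\right) = 9624 + \left(-2914 + 16831\right) = 9624 + 13917 = 23541$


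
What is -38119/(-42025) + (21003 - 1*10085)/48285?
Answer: 459880973/405835425 ≈ 1.1332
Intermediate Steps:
-38119/(-42025) + (21003 - 1*10085)/48285 = -38119*(-1/42025) + (21003 - 10085)*(1/48285) = 38119/42025 + 10918*(1/48285) = 38119/42025 + 10918/48285 = 459880973/405835425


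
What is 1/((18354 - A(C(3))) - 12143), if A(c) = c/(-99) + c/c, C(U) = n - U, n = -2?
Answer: 99/614785 ≈ 0.00016103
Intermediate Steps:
C(U) = -2 - U
A(c) = 1 - c/99 (A(c) = c*(-1/99) + 1 = -c/99 + 1 = 1 - c/99)
1/((18354 - A(C(3))) - 12143) = 1/((18354 - (1 - (-2 - 1*3)/99)) - 12143) = 1/((18354 - (1 - (-2 - 3)/99)) - 12143) = 1/((18354 - (1 - 1/99*(-5))) - 12143) = 1/((18354 - (1 + 5/99)) - 12143) = 1/((18354 - 1*104/99) - 12143) = 1/((18354 - 104/99) - 12143) = 1/(1816942/99 - 12143) = 1/(614785/99) = 99/614785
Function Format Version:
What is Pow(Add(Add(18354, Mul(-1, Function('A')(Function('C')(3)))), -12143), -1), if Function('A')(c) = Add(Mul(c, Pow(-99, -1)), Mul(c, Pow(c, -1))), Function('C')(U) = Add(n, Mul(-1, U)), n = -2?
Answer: Rational(99, 614785) ≈ 0.00016103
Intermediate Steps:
Function('C')(U) = Add(-2, Mul(-1, U))
Function('A')(c) = Add(1, Mul(Rational(-1, 99), c)) (Function('A')(c) = Add(Mul(c, Rational(-1, 99)), 1) = Add(Mul(Rational(-1, 99), c), 1) = Add(1, Mul(Rational(-1, 99), c)))
Pow(Add(Add(18354, Mul(-1, Function('A')(Function('C')(3)))), -12143), -1) = Pow(Add(Add(18354, Mul(-1, Add(1, Mul(Rational(-1, 99), Add(-2, Mul(-1, 3)))))), -12143), -1) = Pow(Add(Add(18354, Mul(-1, Add(1, Mul(Rational(-1, 99), Add(-2, -3))))), -12143), -1) = Pow(Add(Add(18354, Mul(-1, Add(1, Mul(Rational(-1, 99), -5)))), -12143), -1) = Pow(Add(Add(18354, Mul(-1, Add(1, Rational(5, 99)))), -12143), -1) = Pow(Add(Add(18354, Mul(-1, Rational(104, 99))), -12143), -1) = Pow(Add(Add(18354, Rational(-104, 99)), -12143), -1) = Pow(Add(Rational(1816942, 99), -12143), -1) = Pow(Rational(614785, 99), -1) = Rational(99, 614785)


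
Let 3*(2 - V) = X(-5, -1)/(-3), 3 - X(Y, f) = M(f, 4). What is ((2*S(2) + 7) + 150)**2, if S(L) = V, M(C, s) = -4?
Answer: 2140369/81 ≈ 26424.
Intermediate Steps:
X(Y, f) = 7 (X(Y, f) = 3 - 1*(-4) = 3 + 4 = 7)
V = 25/9 (V = 2 - 7/(3*(-3)) = 2 - 7*(-1)/(3*3) = 2 - 1/3*(-7/3) = 2 + 7/9 = 25/9 ≈ 2.7778)
S(L) = 25/9
((2*S(2) + 7) + 150)**2 = ((2*(25/9) + 7) + 150)**2 = ((50/9 + 7) + 150)**2 = (113/9 + 150)**2 = (1463/9)**2 = 2140369/81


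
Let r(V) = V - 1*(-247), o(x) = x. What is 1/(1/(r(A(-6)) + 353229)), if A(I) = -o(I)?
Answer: 353482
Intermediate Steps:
A(I) = -I
r(V) = 247 + V (r(V) = V + 247 = 247 + V)
1/(1/(r(A(-6)) + 353229)) = 1/(1/((247 - 1*(-6)) + 353229)) = 1/(1/((247 + 6) + 353229)) = 1/(1/(253 + 353229)) = 1/(1/353482) = 353482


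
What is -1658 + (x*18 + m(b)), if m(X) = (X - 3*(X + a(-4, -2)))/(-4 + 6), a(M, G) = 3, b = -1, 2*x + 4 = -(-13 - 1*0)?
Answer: -3161/2 ≈ -1580.5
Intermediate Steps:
x = 9/2 (x = -2 + (-(-13 - 1*0))/2 = -2 + (-(-13 + 0))/2 = -2 + (-1*(-13))/2 = -2 + (1/2)*13 = -2 + 13/2 = 9/2 ≈ 4.5000)
m(X) = -9/2 - X (m(X) = (X - 3*(X + 3))/(-4 + 6) = (X - 3*(3 + X))/2 = (X + (-9 - 3*X))*(1/2) = (-9 - 2*X)*(1/2) = -9/2 - X)
-1658 + (x*18 + m(b)) = -1658 + ((9/2)*18 + (-9/2 - 1*(-1))) = -1658 + (81 + (-9/2 + 1)) = -1658 + (81 - 7/2) = -1658 + 155/2 = -3161/2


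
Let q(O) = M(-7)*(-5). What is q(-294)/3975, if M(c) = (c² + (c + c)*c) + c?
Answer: -28/159 ≈ -0.17610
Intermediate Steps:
M(c) = c + 3*c² (M(c) = (c² + (2*c)*c) + c = (c² + 2*c²) + c = 3*c² + c = c + 3*c²)
q(O) = -700 (q(O) = -7*(1 + 3*(-7))*(-5) = -7*(1 - 21)*(-5) = -7*(-20)*(-5) = 140*(-5) = -700)
q(-294)/3975 = -700/3975 = -700*1/3975 = -28/159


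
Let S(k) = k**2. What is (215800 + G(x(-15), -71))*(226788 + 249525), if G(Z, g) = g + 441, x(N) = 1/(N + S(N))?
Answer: 102964581210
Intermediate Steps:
x(N) = 1/(N + N**2)
G(Z, g) = 441 + g
(215800 + G(x(-15), -71))*(226788 + 249525) = (215800 + (441 - 71))*(226788 + 249525) = (215800 + 370)*476313 = 216170*476313 = 102964581210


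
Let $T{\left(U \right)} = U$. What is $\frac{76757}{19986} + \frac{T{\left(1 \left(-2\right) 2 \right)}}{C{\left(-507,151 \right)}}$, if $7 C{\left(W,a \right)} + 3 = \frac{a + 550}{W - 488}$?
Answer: $\frac{419868131}{36834198} \approx 11.399$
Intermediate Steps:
$C{\left(W,a \right)} = - \frac{3}{7} + \frac{550 + a}{7 \left(-488 + W\right)}$ ($C{\left(W,a \right)} = - \frac{3}{7} + \frac{\left(a + 550\right) \frac{1}{W - 488}}{7} = - \frac{3}{7} + \frac{\left(550 + a\right) \frac{1}{-488 + W}}{7} = - \frac{3}{7} + \frac{\frac{1}{-488 + W} \left(550 + a\right)}{7} = - \frac{3}{7} + \frac{550 + a}{7 \left(-488 + W\right)}$)
$\frac{76757}{19986} + \frac{T{\left(1 \left(-2\right) 2 \right)}}{C{\left(-507,151 \right)}} = \frac{76757}{19986} + \frac{1 \left(-2\right) 2}{\frac{1}{7} \frac{1}{-488 - 507} \left(2014 + 151 - -1521\right)} = 76757 \cdot \frac{1}{19986} + \frac{\left(-2\right) 2}{\frac{1}{7} \frac{1}{-995} \left(2014 + 151 + 1521\right)} = \frac{76757}{19986} - \frac{4}{\frac{1}{7} \left(- \frac{1}{995}\right) 3686} = \frac{76757}{19986} - \frac{4}{- \frac{3686}{6965}} = \frac{76757}{19986} - - \frac{13930}{1843} = \frac{76757}{19986} + \frac{13930}{1843} = \frac{419868131}{36834198}$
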